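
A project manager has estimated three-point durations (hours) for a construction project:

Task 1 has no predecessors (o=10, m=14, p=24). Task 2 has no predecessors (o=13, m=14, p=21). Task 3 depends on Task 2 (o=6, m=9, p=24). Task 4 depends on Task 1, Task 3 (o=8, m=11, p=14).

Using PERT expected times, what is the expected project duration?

37 hours

te_Task 1 = (10 + 4·14 + 24)/6 = 90/6 = 15
te_Task 2 = (13 + 4·14 + 21)/6 = 90/6 = 15
te_Task 3 = (6 + 4·9 + 24)/6 = 66/6 = 11
te_Task 4 = (8 + 4·11 + 14)/6 = 66/6 = 11

Forward pass:
ES_Task 1 = 0; EF_Task 1 = 15
ES_Task 2 = 0; EF_Task 2 = 15
ES_Task 3 = 15; EF_Task 3 = 15+11 = 26
ES_Task 4 = max(EF_Task 1=15, EF_Task 3=26) = 26; EF_Task 4 = 26+11 = 37
Expected project duration μ = 37 hours. Critical path: Task 2 → Task 3 → Task 4.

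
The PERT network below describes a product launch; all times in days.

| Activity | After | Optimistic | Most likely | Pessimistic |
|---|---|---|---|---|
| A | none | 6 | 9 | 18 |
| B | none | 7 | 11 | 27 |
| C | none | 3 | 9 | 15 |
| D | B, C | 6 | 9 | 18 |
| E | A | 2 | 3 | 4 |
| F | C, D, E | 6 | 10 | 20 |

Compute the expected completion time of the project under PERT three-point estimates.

34 days

te_A = (6 + 4·9 + 18)/6 = 60/6 = 10
te_B = (7 + 4·11 + 27)/6 = 78/6 = 13
te_C = (3 + 4·9 + 15)/6 = 54/6 = 9
te_D = (6 + 4·9 + 18)/6 = 60/6 = 10
te_E = (2 + 4·3 + 4)/6 = 18/6 = 3
te_F = (6 + 4·10 + 20)/6 = 66/6 = 11

Forward pass:
ES_A = 0; EF_A = 10
ES_B = 0; EF_B = 13
ES_C = 0; EF_C = 9
ES_D = max(EF_B=13, EF_C=9) = 13; EF_D = 13+10 = 23
ES_E = 10; EF_E = 10+3 = 13
ES_F = max(EF_C=9, EF_D=23, EF_E=13) = 23; EF_F = 23+11 = 34
Expected project duration μ = 34 days. Critical path: B → D → F.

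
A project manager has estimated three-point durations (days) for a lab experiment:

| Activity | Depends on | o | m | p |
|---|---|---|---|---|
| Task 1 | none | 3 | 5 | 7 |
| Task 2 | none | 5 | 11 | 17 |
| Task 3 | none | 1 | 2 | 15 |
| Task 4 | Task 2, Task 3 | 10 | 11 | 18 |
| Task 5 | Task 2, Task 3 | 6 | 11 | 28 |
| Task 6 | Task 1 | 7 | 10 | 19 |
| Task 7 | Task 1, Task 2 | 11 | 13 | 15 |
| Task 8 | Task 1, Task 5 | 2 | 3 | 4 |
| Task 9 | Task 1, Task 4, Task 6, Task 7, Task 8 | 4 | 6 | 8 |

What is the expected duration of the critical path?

33 days

te_Task 1 = (3 + 4·5 + 7)/6 = 30/6 = 5
te_Task 2 = (5 + 4·11 + 17)/6 = 66/6 = 11
te_Task 3 = (1 + 4·2 + 15)/6 = 24/6 = 4
te_Task 4 = (10 + 4·11 + 18)/6 = 72/6 = 12
te_Task 5 = (6 + 4·11 + 28)/6 = 78/6 = 13
te_Task 6 = (7 + 4·10 + 19)/6 = 66/6 = 11
te_Task 7 = (11 + 4·13 + 15)/6 = 78/6 = 13
te_Task 8 = (2 + 4·3 + 4)/6 = 18/6 = 3
te_Task 9 = (4 + 4·6 + 8)/6 = 36/6 = 6

Forward pass:
ES_Task 1 = 0; EF_Task 1 = 5
ES_Task 2 = 0; EF_Task 2 = 11
ES_Task 3 = 0; EF_Task 3 = 4
ES_Task 4 = max(EF_Task 2=11, EF_Task 3=4) = 11; EF_Task 4 = 11+12 = 23
ES_Task 5 = max(EF_Task 2=11, EF_Task 3=4) = 11; EF_Task 5 = 11+13 = 24
ES_Task 6 = 5; EF_Task 6 = 5+11 = 16
ES_Task 7 = max(EF_Task 1=5, EF_Task 2=11) = 11; EF_Task 7 = 11+13 = 24
ES_Task 8 = max(EF_Task 1=5, EF_Task 5=24) = 24; EF_Task 8 = 24+3 = 27
ES_Task 9 = max(EF_Task 1=5, EF_Task 4=23, EF_Task 6=16, EF_Task 7=24, EF_Task 8=27) = 27; EF_Task 9 = 27+6 = 33
Expected project duration μ = 33 days. Critical path: Task 2 → Task 5 → Task 8 → Task 9.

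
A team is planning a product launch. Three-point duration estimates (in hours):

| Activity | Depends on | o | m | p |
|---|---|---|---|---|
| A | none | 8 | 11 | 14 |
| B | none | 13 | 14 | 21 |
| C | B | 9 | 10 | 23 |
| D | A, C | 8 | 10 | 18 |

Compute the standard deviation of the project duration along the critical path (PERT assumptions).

te_A = (8 + 4·11 + 14)/6 = 66/6 = 11; σ²_A = ((14−8)/6)² = 1.000
te_B = (13 + 4·14 + 21)/6 = 90/6 = 15; σ²_B = ((21−13)/6)² = 1.778
te_C = (9 + 4·10 + 23)/6 = 72/6 = 12; σ²_C = ((23−9)/6)² = 5.444
te_D = (8 + 4·10 + 18)/6 = 66/6 = 11; σ²_D = ((18−8)/6)² = 2.778

Forward pass:
ES_A = 0; EF_A = 11
ES_B = 0; EF_B = 15
ES_C = 15; EF_C = 15+12 = 27
ES_D = max(EF_A=11, EF_C=27) = 27; EF_D = 27+11 = 38
Expected project duration μ = 38 hours. Critical path: B → C → D.

Variance along critical path = 1.778 + 5.444 + 2.778 = 10.000
σ = √10.000 = 3.162 hours

3.16 hours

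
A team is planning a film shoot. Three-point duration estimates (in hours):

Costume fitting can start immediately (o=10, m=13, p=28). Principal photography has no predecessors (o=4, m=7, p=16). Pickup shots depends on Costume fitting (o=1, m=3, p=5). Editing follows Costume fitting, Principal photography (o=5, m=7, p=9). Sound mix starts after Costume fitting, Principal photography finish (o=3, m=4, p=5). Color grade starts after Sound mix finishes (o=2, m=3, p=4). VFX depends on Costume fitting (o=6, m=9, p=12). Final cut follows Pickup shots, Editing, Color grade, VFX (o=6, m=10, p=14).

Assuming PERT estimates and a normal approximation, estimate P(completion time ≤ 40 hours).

te_Costume fitting = (10 + 4·13 + 28)/6 = 90/6 = 15; σ²_Costume fitting = ((28−10)/6)² = 9.000
te_Principal photography = (4 + 4·7 + 16)/6 = 48/6 = 8; σ²_Principal photography = ((16−4)/6)² = 4.000
te_Pickup shots = (1 + 4·3 + 5)/6 = 18/6 = 3; σ²_Pickup shots = ((5−1)/6)² = 0.444
te_Editing = (5 + 4·7 + 9)/6 = 42/6 = 7; σ²_Editing = ((9−5)/6)² = 0.444
te_Sound mix = (3 + 4·4 + 5)/6 = 24/6 = 4; σ²_Sound mix = ((5−3)/6)² = 0.111
te_Color grade = (2 + 4·3 + 4)/6 = 18/6 = 3; σ²_Color grade = ((4−2)/6)² = 0.111
te_VFX = (6 + 4·9 + 12)/6 = 54/6 = 9; σ²_VFX = ((12−6)/6)² = 1.000
te_Final cut = (6 + 4·10 + 14)/6 = 60/6 = 10; σ²_Final cut = ((14−6)/6)² = 1.778

Forward pass:
ES_Costume fitting = 0; EF_Costume fitting = 15
ES_Principal photography = 0; EF_Principal photography = 8
ES_Pickup shots = 15; EF_Pickup shots = 15+3 = 18
ES_Editing = max(EF_Costume fitting=15, EF_Principal photography=8) = 15; EF_Editing = 15+7 = 22
ES_Sound mix = max(EF_Costume fitting=15, EF_Principal photography=8) = 15; EF_Sound mix = 15+4 = 19
ES_Color grade = 19; EF_Color grade = 19+3 = 22
ES_VFX = 15; EF_VFX = 15+9 = 24
ES_Final cut = max(EF_Pickup shots=18, EF_Editing=22, EF_Color grade=22, EF_VFX=24) = 24; EF_Final cut = 24+10 = 34
Expected project duration μ = 34 hours. Critical path: Costume fitting → VFX → Final cut.

Variance along critical path = 9.000 + 1.000 + 1.778 = 11.778; σ = √11.778 = 3.432 hours.
Z = (40 − 34) / 3.432 = 1.748
P(T ≤ 40) = Φ(1.748) ≈ 0.960

0.960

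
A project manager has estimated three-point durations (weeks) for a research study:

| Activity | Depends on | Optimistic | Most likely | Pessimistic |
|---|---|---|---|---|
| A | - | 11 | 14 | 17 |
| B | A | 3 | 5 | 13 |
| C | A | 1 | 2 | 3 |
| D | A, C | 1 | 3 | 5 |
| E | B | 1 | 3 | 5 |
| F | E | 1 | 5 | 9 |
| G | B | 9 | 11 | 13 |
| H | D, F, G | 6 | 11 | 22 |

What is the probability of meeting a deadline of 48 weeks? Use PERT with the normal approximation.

0.931

te_A = (11 + 4·14 + 17)/6 = 84/6 = 14; σ²_A = ((17−11)/6)² = 1.000
te_B = (3 + 4·5 + 13)/6 = 36/6 = 6; σ²_B = ((13−3)/6)² = 2.778
te_C = (1 + 4·2 + 3)/6 = 12/6 = 2; σ²_C = ((3−1)/6)² = 0.111
te_D = (1 + 4·3 + 5)/6 = 18/6 = 3; σ²_D = ((5−1)/6)² = 0.444
te_E = (1 + 4·3 + 5)/6 = 18/6 = 3; σ²_E = ((5−1)/6)² = 0.444
te_F = (1 + 4·5 + 9)/6 = 30/6 = 5; σ²_F = ((9−1)/6)² = 1.778
te_G = (9 + 4·11 + 13)/6 = 66/6 = 11; σ²_G = ((13−9)/6)² = 0.444
te_H = (6 + 4·11 + 22)/6 = 72/6 = 12; σ²_H = ((22−6)/6)² = 7.111

Forward pass:
ES_A = 0; EF_A = 14
ES_B = 14; EF_B = 14+6 = 20
ES_C = 14; EF_C = 14+2 = 16
ES_D = max(EF_A=14, EF_C=16) = 16; EF_D = 16+3 = 19
ES_E = 20; EF_E = 20+3 = 23
ES_F = 23; EF_F = 23+5 = 28
ES_G = 20; EF_G = 20+11 = 31
ES_H = max(EF_D=19, EF_F=28, EF_G=31) = 31; EF_H = 31+12 = 43
Expected project duration μ = 43 weeks. Critical path: A → B → G → H.

Variance along critical path = 1.000 + 2.778 + 0.444 + 7.111 = 11.333; σ = √11.333 = 3.367 weeks.
Z = (48 − 43) / 3.367 = 1.485
P(T ≤ 48) = Φ(1.485) ≈ 0.931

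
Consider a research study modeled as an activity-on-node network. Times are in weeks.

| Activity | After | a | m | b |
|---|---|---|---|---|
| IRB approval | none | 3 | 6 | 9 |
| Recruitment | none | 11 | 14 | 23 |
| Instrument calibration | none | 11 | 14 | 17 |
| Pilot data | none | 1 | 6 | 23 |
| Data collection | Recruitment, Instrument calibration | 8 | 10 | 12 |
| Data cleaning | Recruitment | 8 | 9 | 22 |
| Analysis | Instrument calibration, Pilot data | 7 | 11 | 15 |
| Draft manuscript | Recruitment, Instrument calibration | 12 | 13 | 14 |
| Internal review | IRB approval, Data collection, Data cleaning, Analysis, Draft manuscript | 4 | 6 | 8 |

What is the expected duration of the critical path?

te_IRB approval = (3 + 4·6 + 9)/6 = 36/6 = 6
te_Recruitment = (11 + 4·14 + 23)/6 = 90/6 = 15
te_Instrument calibration = (11 + 4·14 + 17)/6 = 84/6 = 14
te_Pilot data = (1 + 4·6 + 23)/6 = 48/6 = 8
te_Data collection = (8 + 4·10 + 12)/6 = 60/6 = 10
te_Data cleaning = (8 + 4·9 + 22)/6 = 66/6 = 11
te_Analysis = (7 + 4·11 + 15)/6 = 66/6 = 11
te_Draft manuscript = (12 + 4·13 + 14)/6 = 78/6 = 13
te_Internal review = (4 + 4·6 + 8)/6 = 36/6 = 6

Forward pass:
ES_IRB approval = 0; EF_IRB approval = 6
ES_Recruitment = 0; EF_Recruitment = 15
ES_Instrument calibration = 0; EF_Instrument calibration = 14
ES_Pilot data = 0; EF_Pilot data = 8
ES_Data collection = max(EF_Recruitment=15, EF_Instrument calibration=14) = 15; EF_Data collection = 15+10 = 25
ES_Data cleaning = 15; EF_Data cleaning = 15+11 = 26
ES_Analysis = max(EF_Instrument calibration=14, EF_Pilot data=8) = 14; EF_Analysis = 14+11 = 25
ES_Draft manuscript = max(EF_Recruitment=15, EF_Instrument calibration=14) = 15; EF_Draft manuscript = 15+13 = 28
ES_Internal review = max(EF_IRB approval=6, EF_Data collection=25, EF_Data cleaning=26, EF_Analysis=25, EF_Draft manuscript=28) = 28; EF_Internal review = 28+6 = 34
Expected project duration μ = 34 weeks. Critical path: Recruitment → Draft manuscript → Internal review.

34 weeks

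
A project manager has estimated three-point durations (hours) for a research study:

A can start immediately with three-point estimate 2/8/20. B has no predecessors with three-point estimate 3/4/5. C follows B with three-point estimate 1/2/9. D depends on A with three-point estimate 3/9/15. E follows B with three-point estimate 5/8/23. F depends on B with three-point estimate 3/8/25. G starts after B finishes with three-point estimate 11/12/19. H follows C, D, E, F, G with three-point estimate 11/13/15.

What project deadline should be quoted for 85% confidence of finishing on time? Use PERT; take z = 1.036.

34.8 hours

te_A = (2 + 4·8 + 20)/6 = 54/6 = 9; σ²_A = ((20−2)/6)² = 9.000
te_B = (3 + 4·4 + 5)/6 = 24/6 = 4; σ²_B = ((5−3)/6)² = 0.111
te_C = (1 + 4·2 + 9)/6 = 18/6 = 3; σ²_C = ((9−1)/6)² = 1.778
te_D = (3 + 4·9 + 15)/6 = 54/6 = 9; σ²_D = ((15−3)/6)² = 4.000
te_E = (5 + 4·8 + 23)/6 = 60/6 = 10; σ²_E = ((23−5)/6)² = 9.000
te_F = (3 + 4·8 + 25)/6 = 60/6 = 10; σ²_F = ((25−3)/6)² = 13.444
te_G = (11 + 4·12 + 19)/6 = 78/6 = 13; σ²_G = ((19−11)/6)² = 1.778
te_H = (11 + 4·13 + 15)/6 = 78/6 = 13; σ²_H = ((15−11)/6)² = 0.444

Forward pass:
ES_A = 0; EF_A = 9
ES_B = 0; EF_B = 4
ES_C = 4; EF_C = 4+3 = 7
ES_D = 9; EF_D = 9+9 = 18
ES_E = 4; EF_E = 4+10 = 14
ES_F = 4; EF_F = 4+10 = 14
ES_G = 4; EF_G = 4+13 = 17
ES_H = max(EF_C=7, EF_D=18, EF_E=14, EF_F=14, EF_G=17) = 18; EF_H = 18+13 = 31
Expected project duration μ = 31 hours. Critical path: A → D → H.

Variance along critical path = 9.000 + 4.000 + 0.444 = 13.444; σ = 3.667 hours.
D = μ + z·σ = 31 + 1.036·3.667 = 34.8 hours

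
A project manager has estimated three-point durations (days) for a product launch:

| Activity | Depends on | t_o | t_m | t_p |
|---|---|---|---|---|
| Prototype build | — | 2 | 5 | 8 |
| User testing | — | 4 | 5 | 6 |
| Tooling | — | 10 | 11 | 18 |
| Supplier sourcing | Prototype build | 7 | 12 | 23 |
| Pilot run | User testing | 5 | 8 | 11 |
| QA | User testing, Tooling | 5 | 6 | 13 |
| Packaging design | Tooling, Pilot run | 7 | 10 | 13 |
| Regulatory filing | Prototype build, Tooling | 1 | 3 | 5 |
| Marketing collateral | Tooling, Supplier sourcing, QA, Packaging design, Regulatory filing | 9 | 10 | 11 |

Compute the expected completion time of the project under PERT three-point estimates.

te_Prototype build = (2 + 4·5 + 8)/6 = 30/6 = 5
te_User testing = (4 + 4·5 + 6)/6 = 30/6 = 5
te_Tooling = (10 + 4·11 + 18)/6 = 72/6 = 12
te_Supplier sourcing = (7 + 4·12 + 23)/6 = 78/6 = 13
te_Pilot run = (5 + 4·8 + 11)/6 = 48/6 = 8
te_QA = (5 + 4·6 + 13)/6 = 42/6 = 7
te_Packaging design = (7 + 4·10 + 13)/6 = 60/6 = 10
te_Regulatory filing = (1 + 4·3 + 5)/6 = 18/6 = 3
te_Marketing collateral = (9 + 4·10 + 11)/6 = 60/6 = 10

Forward pass:
ES_Prototype build = 0; EF_Prototype build = 5
ES_User testing = 0; EF_User testing = 5
ES_Tooling = 0; EF_Tooling = 12
ES_Supplier sourcing = 5; EF_Supplier sourcing = 5+13 = 18
ES_Pilot run = 5; EF_Pilot run = 5+8 = 13
ES_QA = max(EF_User testing=5, EF_Tooling=12) = 12; EF_QA = 12+7 = 19
ES_Packaging design = max(EF_Tooling=12, EF_Pilot run=13) = 13; EF_Packaging design = 13+10 = 23
ES_Regulatory filing = max(EF_Prototype build=5, EF_Tooling=12) = 12; EF_Regulatory filing = 12+3 = 15
ES_Marketing collateral = max(EF_Tooling=12, EF_Supplier sourcing=18, EF_QA=19, EF_Packaging design=23, EF_Regulatory filing=15) = 23; EF_Marketing collateral = 23+10 = 33
Expected project duration μ = 33 days. Critical path: User testing → Pilot run → Packaging design → Marketing collateral.

33 days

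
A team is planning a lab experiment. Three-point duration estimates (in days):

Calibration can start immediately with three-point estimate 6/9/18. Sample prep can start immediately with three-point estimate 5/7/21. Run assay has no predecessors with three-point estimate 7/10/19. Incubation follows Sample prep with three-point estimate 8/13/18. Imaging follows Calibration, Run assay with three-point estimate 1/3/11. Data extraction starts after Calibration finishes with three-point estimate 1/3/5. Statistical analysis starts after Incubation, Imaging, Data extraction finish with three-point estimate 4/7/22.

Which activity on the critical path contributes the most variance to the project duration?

te_Calibration = (6 + 4·9 + 18)/6 = 60/6 = 10; σ²_Calibration = ((18−6)/6)² = 4.000
te_Sample prep = (5 + 4·7 + 21)/6 = 54/6 = 9; σ²_Sample prep = ((21−5)/6)² = 7.111
te_Run assay = (7 + 4·10 + 19)/6 = 66/6 = 11; σ²_Run assay = ((19−7)/6)² = 4.000
te_Incubation = (8 + 4·13 + 18)/6 = 78/6 = 13; σ²_Incubation = ((18−8)/6)² = 2.778
te_Imaging = (1 + 4·3 + 11)/6 = 24/6 = 4; σ²_Imaging = ((11−1)/6)² = 2.778
te_Data extraction = (1 + 4·3 + 5)/6 = 18/6 = 3; σ²_Data extraction = ((5−1)/6)² = 0.444
te_Statistical analysis = (4 + 4·7 + 22)/6 = 54/6 = 9; σ²_Statistical analysis = ((22−4)/6)² = 9.000

Forward pass:
ES_Calibration = 0; EF_Calibration = 10
ES_Sample prep = 0; EF_Sample prep = 9
ES_Run assay = 0; EF_Run assay = 11
ES_Incubation = 9; EF_Incubation = 9+13 = 22
ES_Imaging = max(EF_Calibration=10, EF_Run assay=11) = 11; EF_Imaging = 11+4 = 15
ES_Data extraction = 10; EF_Data extraction = 10+3 = 13
ES_Statistical analysis = max(EF_Incubation=22, EF_Imaging=15, EF_Data extraction=13) = 22; EF_Statistical analysis = 22+9 = 31
Expected project duration μ = 31 days. Critical path: Sample prep → Incubation → Statistical analysis.

Variances on critical path: σ²_Sample prep=7.111, σ²_Incubation=2.778, σ²_Statistical analysis=9.000.
Largest is σ²_Statistical analysis = 9.000.

Statistical analysis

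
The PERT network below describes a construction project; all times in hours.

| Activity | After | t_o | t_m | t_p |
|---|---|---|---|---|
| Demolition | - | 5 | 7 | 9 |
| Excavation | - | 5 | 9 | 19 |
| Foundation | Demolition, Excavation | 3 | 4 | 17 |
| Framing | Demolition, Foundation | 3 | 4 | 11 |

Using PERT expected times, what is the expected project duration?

21 hours

te_Demolition = (5 + 4·7 + 9)/6 = 42/6 = 7
te_Excavation = (5 + 4·9 + 19)/6 = 60/6 = 10
te_Foundation = (3 + 4·4 + 17)/6 = 36/6 = 6
te_Framing = (3 + 4·4 + 11)/6 = 30/6 = 5

Forward pass:
ES_Demolition = 0; EF_Demolition = 7
ES_Excavation = 0; EF_Excavation = 10
ES_Foundation = max(EF_Demolition=7, EF_Excavation=10) = 10; EF_Foundation = 10+6 = 16
ES_Framing = max(EF_Demolition=7, EF_Foundation=16) = 16; EF_Framing = 16+5 = 21
Expected project duration μ = 21 hours. Critical path: Excavation → Foundation → Framing.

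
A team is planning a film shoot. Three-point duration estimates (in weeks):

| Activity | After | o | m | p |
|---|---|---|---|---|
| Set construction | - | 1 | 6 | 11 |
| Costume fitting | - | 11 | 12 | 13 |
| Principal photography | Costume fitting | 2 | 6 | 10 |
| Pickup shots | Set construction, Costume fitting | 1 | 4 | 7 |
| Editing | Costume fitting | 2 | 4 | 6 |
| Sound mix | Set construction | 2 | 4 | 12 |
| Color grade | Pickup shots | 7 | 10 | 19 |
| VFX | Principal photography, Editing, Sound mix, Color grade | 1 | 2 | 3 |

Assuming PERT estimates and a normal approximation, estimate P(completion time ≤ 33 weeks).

te_Set construction = (1 + 4·6 + 11)/6 = 36/6 = 6; σ²_Set construction = ((11−1)/6)² = 2.778
te_Costume fitting = (11 + 4·12 + 13)/6 = 72/6 = 12; σ²_Costume fitting = ((13−11)/6)² = 0.111
te_Principal photography = (2 + 4·6 + 10)/6 = 36/6 = 6; σ²_Principal photography = ((10−2)/6)² = 1.778
te_Pickup shots = (1 + 4·4 + 7)/6 = 24/6 = 4; σ²_Pickup shots = ((7−1)/6)² = 1.000
te_Editing = (2 + 4·4 + 6)/6 = 24/6 = 4; σ²_Editing = ((6−2)/6)² = 0.444
te_Sound mix = (2 + 4·4 + 12)/6 = 30/6 = 5; σ²_Sound mix = ((12−2)/6)² = 2.778
te_Color grade = (7 + 4·10 + 19)/6 = 66/6 = 11; σ²_Color grade = ((19−7)/6)² = 4.000
te_VFX = (1 + 4·2 + 3)/6 = 12/6 = 2; σ²_VFX = ((3−1)/6)² = 0.111

Forward pass:
ES_Set construction = 0; EF_Set construction = 6
ES_Costume fitting = 0; EF_Costume fitting = 12
ES_Principal photography = 12; EF_Principal photography = 12+6 = 18
ES_Pickup shots = max(EF_Set construction=6, EF_Costume fitting=12) = 12; EF_Pickup shots = 12+4 = 16
ES_Editing = 12; EF_Editing = 12+4 = 16
ES_Sound mix = 6; EF_Sound mix = 6+5 = 11
ES_Color grade = 16; EF_Color grade = 16+11 = 27
ES_VFX = max(EF_Principal photography=18, EF_Editing=16, EF_Sound mix=11, EF_Color grade=27) = 27; EF_VFX = 27+2 = 29
Expected project duration μ = 29 weeks. Critical path: Costume fitting → Pickup shots → Color grade → VFX.

Variance along critical path = 0.111 + 1.000 + 4.000 + 0.111 = 5.222; σ = √5.222 = 2.285 weeks.
Z = (33 − 29) / 2.285 = 1.750
P(T ≤ 33) = Φ(1.750) ≈ 0.960

0.960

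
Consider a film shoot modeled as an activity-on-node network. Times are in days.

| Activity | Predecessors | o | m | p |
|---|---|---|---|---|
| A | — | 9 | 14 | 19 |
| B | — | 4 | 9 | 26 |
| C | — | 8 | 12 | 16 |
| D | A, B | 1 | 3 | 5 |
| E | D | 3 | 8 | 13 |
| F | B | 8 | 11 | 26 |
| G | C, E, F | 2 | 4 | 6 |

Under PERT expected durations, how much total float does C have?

13 days

te_A = (9 + 4·14 + 19)/6 = 84/6 = 14
te_B = (4 + 4·9 + 26)/6 = 66/6 = 11
te_C = (8 + 4·12 + 16)/6 = 72/6 = 12
te_D = (1 + 4·3 + 5)/6 = 18/6 = 3
te_E = (3 + 4·8 + 13)/6 = 48/6 = 8
te_F = (8 + 4·11 + 26)/6 = 78/6 = 13
te_G = (2 + 4·4 + 6)/6 = 24/6 = 4

Forward pass:
ES_A = 0; EF_A = 14
ES_B = 0; EF_B = 11
ES_C = 0; EF_C = 12
ES_D = max(EF_A=14, EF_B=11) = 14; EF_D = 14+3 = 17
ES_E = 17; EF_E = 17+8 = 25
ES_F = 11; EF_F = 11+13 = 24
ES_G = max(EF_C=12, EF_E=25, EF_F=24) = 25; EF_G = 25+4 = 29
Expected project duration μ = 29 days. Critical path: A → D → E → G.

Backward pass:
LF_G = 29; LS_G = 29−4 = 25
LF_F = LS_G = 25; LS_F = 25−13 = 12
LF_E = LS_G = 25; LS_E = 25−8 = 17
LF_D = LS_E = 17; LS_D = 17−3 = 14
LF_C = LS_G = 25; LS_C = 25−12 = 13
LF_B = min(LS_D=14, LS_F=12) = 12; LS_B = 12−11 = 1
LF_A = LS_D = 14; LS_A = 14−14 = 0
Slack_C = LS_C − ES_C = 13 − 0 = 13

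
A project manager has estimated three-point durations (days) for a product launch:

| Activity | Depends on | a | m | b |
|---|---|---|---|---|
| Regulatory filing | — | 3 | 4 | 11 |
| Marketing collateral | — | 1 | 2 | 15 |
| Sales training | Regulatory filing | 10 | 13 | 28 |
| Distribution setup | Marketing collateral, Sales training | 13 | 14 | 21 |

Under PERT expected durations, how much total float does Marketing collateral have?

16 days

te_Regulatory filing = (3 + 4·4 + 11)/6 = 30/6 = 5
te_Marketing collateral = (1 + 4·2 + 15)/6 = 24/6 = 4
te_Sales training = (10 + 4·13 + 28)/6 = 90/6 = 15
te_Distribution setup = (13 + 4·14 + 21)/6 = 90/6 = 15

Forward pass:
ES_Regulatory filing = 0; EF_Regulatory filing = 5
ES_Marketing collateral = 0; EF_Marketing collateral = 4
ES_Sales training = 5; EF_Sales training = 5+15 = 20
ES_Distribution setup = max(EF_Marketing collateral=4, EF_Sales training=20) = 20; EF_Distribution setup = 20+15 = 35
Expected project duration μ = 35 days. Critical path: Regulatory filing → Sales training → Distribution setup.

Backward pass:
LF_Distribution setup = 35; LS_Distribution setup = 35−15 = 20
LF_Sales training = LS_Distribution setup = 20; LS_Sales training = 20−15 = 5
LF_Marketing collateral = LS_Distribution setup = 20; LS_Marketing collateral = 20−4 = 16
LF_Regulatory filing = LS_Sales training = 5; LS_Regulatory filing = 5−5 = 0
Slack_Marketing collateral = LS_Marketing collateral − ES_Marketing collateral = 16 − 0 = 16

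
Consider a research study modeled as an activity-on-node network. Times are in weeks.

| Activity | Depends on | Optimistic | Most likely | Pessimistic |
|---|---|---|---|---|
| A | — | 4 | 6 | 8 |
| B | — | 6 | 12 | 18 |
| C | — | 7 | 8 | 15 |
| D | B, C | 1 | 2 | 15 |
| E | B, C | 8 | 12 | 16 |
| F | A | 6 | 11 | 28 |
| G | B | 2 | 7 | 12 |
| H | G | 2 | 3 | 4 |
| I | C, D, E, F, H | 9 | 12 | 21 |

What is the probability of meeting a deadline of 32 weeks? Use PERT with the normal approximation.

te_A = (4 + 4·6 + 8)/6 = 36/6 = 6; σ²_A = ((8−4)/6)² = 0.444
te_B = (6 + 4·12 + 18)/6 = 72/6 = 12; σ²_B = ((18−6)/6)² = 4.000
te_C = (7 + 4·8 + 15)/6 = 54/6 = 9; σ²_C = ((15−7)/6)² = 1.778
te_D = (1 + 4·2 + 15)/6 = 24/6 = 4; σ²_D = ((15−1)/6)² = 5.444
te_E = (8 + 4·12 + 16)/6 = 72/6 = 12; σ²_E = ((16−8)/6)² = 1.778
te_F = (6 + 4·11 + 28)/6 = 78/6 = 13; σ²_F = ((28−6)/6)² = 13.444
te_G = (2 + 4·7 + 12)/6 = 42/6 = 7; σ²_G = ((12−2)/6)² = 2.778
te_H = (2 + 4·3 + 4)/6 = 18/6 = 3; σ²_H = ((4−2)/6)² = 0.111
te_I = (9 + 4·12 + 21)/6 = 78/6 = 13; σ²_I = ((21−9)/6)² = 4.000

Forward pass:
ES_A = 0; EF_A = 6
ES_B = 0; EF_B = 12
ES_C = 0; EF_C = 9
ES_D = max(EF_B=12, EF_C=9) = 12; EF_D = 12+4 = 16
ES_E = max(EF_B=12, EF_C=9) = 12; EF_E = 12+12 = 24
ES_F = 6; EF_F = 6+13 = 19
ES_G = 12; EF_G = 12+7 = 19
ES_H = 19; EF_H = 19+3 = 22
ES_I = max(EF_C=9, EF_D=16, EF_E=24, EF_F=19, EF_H=22) = 24; EF_I = 24+13 = 37
Expected project duration μ = 37 weeks. Critical path: B → E → I.

Variance along critical path = 4.000 + 1.778 + 4.000 = 9.778; σ = √9.778 = 3.127 weeks.
Z = (32 − 37) / 3.127 = -1.599
P(T ≤ 32) = Φ(-1.599) ≈ 0.055

0.055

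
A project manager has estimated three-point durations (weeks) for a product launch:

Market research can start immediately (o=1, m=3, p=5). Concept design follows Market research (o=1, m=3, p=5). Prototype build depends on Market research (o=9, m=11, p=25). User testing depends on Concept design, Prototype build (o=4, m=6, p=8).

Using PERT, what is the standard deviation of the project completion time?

te_Market research = (1 + 4·3 + 5)/6 = 18/6 = 3; σ²_Market research = ((5−1)/6)² = 0.444
te_Concept design = (1 + 4·3 + 5)/6 = 18/6 = 3; σ²_Concept design = ((5−1)/6)² = 0.444
te_Prototype build = (9 + 4·11 + 25)/6 = 78/6 = 13; σ²_Prototype build = ((25−9)/6)² = 7.111
te_User testing = (4 + 4·6 + 8)/6 = 36/6 = 6; σ²_User testing = ((8−4)/6)² = 0.444

Forward pass:
ES_Market research = 0; EF_Market research = 3
ES_Concept design = 3; EF_Concept design = 3+3 = 6
ES_Prototype build = 3; EF_Prototype build = 3+13 = 16
ES_User testing = max(EF_Concept design=6, EF_Prototype build=16) = 16; EF_User testing = 16+6 = 22
Expected project duration μ = 22 weeks. Critical path: Market research → Prototype build → User testing.

Variance along critical path = 0.444 + 7.111 + 0.444 = 8.000
σ = √8.000 = 2.828 weeks

2.83 weeks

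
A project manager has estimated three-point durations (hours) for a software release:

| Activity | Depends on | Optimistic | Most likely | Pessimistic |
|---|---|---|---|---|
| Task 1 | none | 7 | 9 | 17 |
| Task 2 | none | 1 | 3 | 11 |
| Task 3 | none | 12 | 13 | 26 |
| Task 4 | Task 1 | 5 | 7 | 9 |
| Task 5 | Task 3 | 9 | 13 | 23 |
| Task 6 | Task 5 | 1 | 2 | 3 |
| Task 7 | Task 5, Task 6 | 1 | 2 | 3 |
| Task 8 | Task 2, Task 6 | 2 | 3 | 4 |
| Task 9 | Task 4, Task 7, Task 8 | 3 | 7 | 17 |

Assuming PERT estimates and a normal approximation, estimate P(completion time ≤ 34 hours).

te_Task 1 = (7 + 4·9 + 17)/6 = 60/6 = 10; σ²_Task 1 = ((17−7)/6)² = 2.778
te_Task 2 = (1 + 4·3 + 11)/6 = 24/6 = 4; σ²_Task 2 = ((11−1)/6)² = 2.778
te_Task 3 = (12 + 4·13 + 26)/6 = 90/6 = 15; σ²_Task 3 = ((26−12)/6)² = 5.444
te_Task 4 = (5 + 4·7 + 9)/6 = 42/6 = 7; σ²_Task 4 = ((9−5)/6)² = 0.444
te_Task 5 = (9 + 4·13 + 23)/6 = 84/6 = 14; σ²_Task 5 = ((23−9)/6)² = 5.444
te_Task 6 = (1 + 4·2 + 3)/6 = 12/6 = 2; σ²_Task 6 = ((3−1)/6)² = 0.111
te_Task 7 = (1 + 4·2 + 3)/6 = 12/6 = 2; σ²_Task 7 = ((3−1)/6)² = 0.111
te_Task 8 = (2 + 4·3 + 4)/6 = 18/6 = 3; σ²_Task 8 = ((4−2)/6)² = 0.111
te_Task 9 = (3 + 4·7 + 17)/6 = 48/6 = 8; σ²_Task 9 = ((17−3)/6)² = 5.444

Forward pass:
ES_Task 1 = 0; EF_Task 1 = 10
ES_Task 2 = 0; EF_Task 2 = 4
ES_Task 3 = 0; EF_Task 3 = 15
ES_Task 4 = 10; EF_Task 4 = 10+7 = 17
ES_Task 5 = 15; EF_Task 5 = 15+14 = 29
ES_Task 6 = 29; EF_Task 6 = 29+2 = 31
ES_Task 7 = max(EF_Task 5=29, EF_Task 6=31) = 31; EF_Task 7 = 31+2 = 33
ES_Task 8 = max(EF_Task 2=4, EF_Task 6=31) = 31; EF_Task 8 = 31+3 = 34
ES_Task 9 = max(EF_Task 4=17, EF_Task 7=33, EF_Task 8=34) = 34; EF_Task 9 = 34+8 = 42
Expected project duration μ = 42 hours. Critical path: Task 3 → Task 5 → Task 6 → Task 8 → Task 9.

Variance along critical path = 5.444 + 5.444 + 0.111 + 0.111 + 5.444 = 16.556; σ = √16.556 = 4.069 hours.
Z = (34 − 42) / 4.069 = -1.966
P(T ≤ 34) = Φ(-1.966) ≈ 0.025

0.025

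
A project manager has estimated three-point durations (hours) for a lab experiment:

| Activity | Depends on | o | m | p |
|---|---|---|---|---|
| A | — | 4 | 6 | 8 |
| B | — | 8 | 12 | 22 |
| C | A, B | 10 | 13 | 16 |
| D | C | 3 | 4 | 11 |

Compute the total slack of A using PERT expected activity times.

te_A = (4 + 4·6 + 8)/6 = 36/6 = 6
te_B = (8 + 4·12 + 22)/6 = 78/6 = 13
te_C = (10 + 4·13 + 16)/6 = 78/6 = 13
te_D = (3 + 4·4 + 11)/6 = 30/6 = 5

Forward pass:
ES_A = 0; EF_A = 6
ES_B = 0; EF_B = 13
ES_C = max(EF_A=6, EF_B=13) = 13; EF_C = 13+13 = 26
ES_D = 26; EF_D = 26+5 = 31
Expected project duration μ = 31 hours. Critical path: B → C → D.

Backward pass:
LF_D = 31; LS_D = 31−5 = 26
LF_C = LS_D = 26; LS_C = 26−13 = 13
LF_B = LS_C = 13; LS_B = 13−13 = 0
LF_A = LS_C = 13; LS_A = 13−6 = 7
Slack_A = LS_A − ES_A = 7 − 0 = 7

7 hours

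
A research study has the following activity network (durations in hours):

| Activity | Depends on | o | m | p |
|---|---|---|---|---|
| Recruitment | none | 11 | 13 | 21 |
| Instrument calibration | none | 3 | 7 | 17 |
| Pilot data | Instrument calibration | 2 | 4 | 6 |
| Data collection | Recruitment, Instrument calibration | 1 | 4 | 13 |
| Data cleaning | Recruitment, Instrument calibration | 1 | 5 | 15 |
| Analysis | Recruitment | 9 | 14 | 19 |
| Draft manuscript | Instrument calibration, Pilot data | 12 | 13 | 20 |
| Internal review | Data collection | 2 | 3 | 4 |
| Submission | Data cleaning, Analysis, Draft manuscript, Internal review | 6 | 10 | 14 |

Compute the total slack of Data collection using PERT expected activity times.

te_Recruitment = (11 + 4·13 + 21)/6 = 84/6 = 14
te_Instrument calibration = (3 + 4·7 + 17)/6 = 48/6 = 8
te_Pilot data = (2 + 4·4 + 6)/6 = 24/6 = 4
te_Data collection = (1 + 4·4 + 13)/6 = 30/6 = 5
te_Data cleaning = (1 + 4·5 + 15)/6 = 36/6 = 6
te_Analysis = (9 + 4·14 + 19)/6 = 84/6 = 14
te_Draft manuscript = (12 + 4·13 + 20)/6 = 84/6 = 14
te_Internal review = (2 + 4·3 + 4)/6 = 18/6 = 3
te_Submission = (6 + 4·10 + 14)/6 = 60/6 = 10

Forward pass:
ES_Recruitment = 0; EF_Recruitment = 14
ES_Instrument calibration = 0; EF_Instrument calibration = 8
ES_Pilot data = 8; EF_Pilot data = 8+4 = 12
ES_Data collection = max(EF_Recruitment=14, EF_Instrument calibration=8) = 14; EF_Data collection = 14+5 = 19
ES_Data cleaning = max(EF_Recruitment=14, EF_Instrument calibration=8) = 14; EF_Data cleaning = 14+6 = 20
ES_Analysis = 14; EF_Analysis = 14+14 = 28
ES_Draft manuscript = max(EF_Instrument calibration=8, EF_Pilot data=12) = 12; EF_Draft manuscript = 12+14 = 26
ES_Internal review = 19; EF_Internal review = 19+3 = 22
ES_Submission = max(EF_Data cleaning=20, EF_Analysis=28, EF_Draft manuscript=26, EF_Internal review=22) = 28; EF_Submission = 28+10 = 38
Expected project duration μ = 38 hours. Critical path: Recruitment → Analysis → Submission.

Backward pass:
LF_Submission = 38; LS_Submission = 38−10 = 28
LF_Internal review = LS_Submission = 28; LS_Internal review = 28−3 = 25
LF_Draft manuscript = LS_Submission = 28; LS_Draft manuscript = 28−14 = 14
LF_Analysis = LS_Submission = 28; LS_Analysis = 28−14 = 14
LF_Data cleaning = LS_Submission = 28; LS_Data cleaning = 28−6 = 22
LF_Data collection = LS_Internal review = 25; LS_Data collection = 25−5 = 20
LF_Pilot data = LS_Draft manuscript = 14; LS_Pilot data = 14−4 = 10
LF_Instrument calibration = min(LS_Pilot data=10, LS_Data collection=20, LS_Data cleaning=22, LS_Draft manuscript=14) = 10; LS_Instrument calibration = 10−8 = 2
LF_Recruitment = min(LS_Data collection=20, LS_Data cleaning=22, LS_Analysis=14) = 14; LS_Recruitment = 14−14 = 0
Slack_Data collection = LS_Data collection − ES_Data collection = 20 − 14 = 6

6 hours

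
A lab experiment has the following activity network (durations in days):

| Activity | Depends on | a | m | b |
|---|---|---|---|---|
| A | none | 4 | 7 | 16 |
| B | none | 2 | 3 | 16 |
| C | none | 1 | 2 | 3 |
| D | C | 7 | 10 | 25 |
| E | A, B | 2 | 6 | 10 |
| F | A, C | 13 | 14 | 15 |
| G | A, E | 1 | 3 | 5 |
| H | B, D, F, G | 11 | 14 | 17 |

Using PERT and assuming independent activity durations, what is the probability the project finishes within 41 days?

te_A = (4 + 4·7 + 16)/6 = 48/6 = 8; σ²_A = ((16−4)/6)² = 4.000
te_B = (2 + 4·3 + 16)/6 = 30/6 = 5; σ²_B = ((16−2)/6)² = 5.444
te_C = (1 + 4·2 + 3)/6 = 12/6 = 2; σ²_C = ((3−1)/6)² = 0.111
te_D = (7 + 4·10 + 25)/6 = 72/6 = 12; σ²_D = ((25−7)/6)² = 9.000
te_E = (2 + 4·6 + 10)/6 = 36/6 = 6; σ²_E = ((10−2)/6)² = 1.778
te_F = (13 + 4·14 + 15)/6 = 84/6 = 14; σ²_F = ((15−13)/6)² = 0.111
te_G = (1 + 4·3 + 5)/6 = 18/6 = 3; σ²_G = ((5−1)/6)² = 0.444
te_H = (11 + 4·14 + 17)/6 = 84/6 = 14; σ²_H = ((17−11)/6)² = 1.000

Forward pass:
ES_A = 0; EF_A = 8
ES_B = 0; EF_B = 5
ES_C = 0; EF_C = 2
ES_D = 2; EF_D = 2+12 = 14
ES_E = max(EF_A=8, EF_B=5) = 8; EF_E = 8+6 = 14
ES_F = max(EF_A=8, EF_C=2) = 8; EF_F = 8+14 = 22
ES_G = max(EF_A=8, EF_E=14) = 14; EF_G = 14+3 = 17
ES_H = max(EF_B=5, EF_D=14, EF_F=22, EF_G=17) = 22; EF_H = 22+14 = 36
Expected project duration μ = 36 days. Critical path: A → F → H.

Variance along critical path = 4.000 + 0.111 + 1.000 = 5.111; σ = √5.111 = 2.261 days.
Z = (41 − 36) / 2.261 = 2.212
P(T ≤ 41) = Φ(2.212) ≈ 0.987

0.987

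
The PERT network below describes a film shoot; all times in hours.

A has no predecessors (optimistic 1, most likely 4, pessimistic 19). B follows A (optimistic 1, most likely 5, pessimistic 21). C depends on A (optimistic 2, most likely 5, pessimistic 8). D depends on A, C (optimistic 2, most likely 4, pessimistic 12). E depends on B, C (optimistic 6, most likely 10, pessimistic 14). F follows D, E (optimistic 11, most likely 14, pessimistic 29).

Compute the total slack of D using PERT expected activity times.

te_A = (1 + 4·4 + 19)/6 = 36/6 = 6
te_B = (1 + 4·5 + 21)/6 = 42/6 = 7
te_C = (2 + 4·5 + 8)/6 = 30/6 = 5
te_D = (2 + 4·4 + 12)/6 = 30/6 = 5
te_E = (6 + 4·10 + 14)/6 = 60/6 = 10
te_F = (11 + 4·14 + 29)/6 = 96/6 = 16

Forward pass:
ES_A = 0; EF_A = 6
ES_B = 6; EF_B = 6+7 = 13
ES_C = 6; EF_C = 6+5 = 11
ES_D = max(EF_A=6, EF_C=11) = 11; EF_D = 11+5 = 16
ES_E = max(EF_B=13, EF_C=11) = 13; EF_E = 13+10 = 23
ES_F = max(EF_D=16, EF_E=23) = 23; EF_F = 23+16 = 39
Expected project duration μ = 39 hours. Critical path: A → B → E → F.

Backward pass:
LF_F = 39; LS_F = 39−16 = 23
LF_E = LS_F = 23; LS_E = 23−10 = 13
LF_D = LS_F = 23; LS_D = 23−5 = 18
LF_C = min(LS_D=18, LS_E=13) = 13; LS_C = 13−5 = 8
LF_B = LS_E = 13; LS_B = 13−7 = 6
LF_A = min(LS_B=6, LS_C=8, LS_D=18) = 6; LS_A = 6−6 = 0
Slack_D = LS_D − ES_D = 18 − 11 = 7

7 hours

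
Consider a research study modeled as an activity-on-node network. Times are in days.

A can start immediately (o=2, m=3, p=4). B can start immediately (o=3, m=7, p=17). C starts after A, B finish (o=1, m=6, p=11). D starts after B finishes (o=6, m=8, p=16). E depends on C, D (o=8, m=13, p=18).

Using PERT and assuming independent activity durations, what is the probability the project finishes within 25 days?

te_A = (2 + 4·3 + 4)/6 = 18/6 = 3; σ²_A = ((4−2)/6)² = 0.111
te_B = (3 + 4·7 + 17)/6 = 48/6 = 8; σ²_B = ((17−3)/6)² = 5.444
te_C = (1 + 4·6 + 11)/6 = 36/6 = 6; σ²_C = ((11−1)/6)² = 2.778
te_D = (6 + 4·8 + 16)/6 = 54/6 = 9; σ²_D = ((16−6)/6)² = 2.778
te_E = (8 + 4·13 + 18)/6 = 78/6 = 13; σ²_E = ((18−8)/6)² = 2.778

Forward pass:
ES_A = 0; EF_A = 3
ES_B = 0; EF_B = 8
ES_C = max(EF_A=3, EF_B=8) = 8; EF_C = 8+6 = 14
ES_D = 8; EF_D = 8+9 = 17
ES_E = max(EF_C=14, EF_D=17) = 17; EF_E = 17+13 = 30
Expected project duration μ = 30 days. Critical path: B → D → E.

Variance along critical path = 5.444 + 2.778 + 2.778 = 11.000; σ = √11.000 = 3.317 days.
Z = (25 − 30) / 3.317 = -1.508
P(T ≤ 25) = Φ(-1.508) ≈ 0.066

0.066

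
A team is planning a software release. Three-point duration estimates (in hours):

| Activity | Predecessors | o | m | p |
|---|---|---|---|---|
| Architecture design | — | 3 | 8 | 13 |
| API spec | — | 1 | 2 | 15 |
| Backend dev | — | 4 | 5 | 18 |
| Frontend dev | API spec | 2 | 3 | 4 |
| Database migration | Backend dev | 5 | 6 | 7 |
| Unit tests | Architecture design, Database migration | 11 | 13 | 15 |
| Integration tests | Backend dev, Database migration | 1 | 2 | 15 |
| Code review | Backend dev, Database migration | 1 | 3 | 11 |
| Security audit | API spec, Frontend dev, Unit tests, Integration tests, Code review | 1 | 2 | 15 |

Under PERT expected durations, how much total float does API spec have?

te_Architecture design = (3 + 4·8 + 13)/6 = 48/6 = 8
te_API spec = (1 + 4·2 + 15)/6 = 24/6 = 4
te_Backend dev = (4 + 4·5 + 18)/6 = 42/6 = 7
te_Frontend dev = (2 + 4·3 + 4)/6 = 18/6 = 3
te_Database migration = (5 + 4·6 + 7)/6 = 36/6 = 6
te_Unit tests = (11 + 4·13 + 15)/6 = 78/6 = 13
te_Integration tests = (1 + 4·2 + 15)/6 = 24/6 = 4
te_Code review = (1 + 4·3 + 11)/6 = 24/6 = 4
te_Security audit = (1 + 4·2 + 15)/6 = 24/6 = 4

Forward pass:
ES_Architecture design = 0; EF_Architecture design = 8
ES_API spec = 0; EF_API spec = 4
ES_Backend dev = 0; EF_Backend dev = 7
ES_Frontend dev = 4; EF_Frontend dev = 4+3 = 7
ES_Database migration = 7; EF_Database migration = 7+6 = 13
ES_Unit tests = max(EF_Architecture design=8, EF_Database migration=13) = 13; EF_Unit tests = 13+13 = 26
ES_Integration tests = max(EF_Backend dev=7, EF_Database migration=13) = 13; EF_Integration tests = 13+4 = 17
ES_Code review = max(EF_Backend dev=7, EF_Database migration=13) = 13; EF_Code review = 13+4 = 17
ES_Security audit = max(EF_API spec=4, EF_Frontend dev=7, EF_Unit tests=26, EF_Integration tests=17, EF_Code review=17) = 26; EF_Security audit = 26+4 = 30
Expected project duration μ = 30 hours. Critical path: Backend dev → Database migration → Unit tests → Security audit.

Backward pass:
LF_Security audit = 30; LS_Security audit = 30−4 = 26
LF_Code review = LS_Security audit = 26; LS_Code review = 26−4 = 22
LF_Integration tests = LS_Security audit = 26; LS_Integration tests = 26−4 = 22
LF_Unit tests = LS_Security audit = 26; LS_Unit tests = 26−13 = 13
LF_Database migration = min(LS_Unit tests=13, LS_Integration tests=22, LS_Code review=22) = 13; LS_Database migration = 13−6 = 7
LF_Frontend dev = LS_Security audit = 26; LS_Frontend dev = 26−3 = 23
LF_Backend dev = min(LS_Database migration=7, LS_Integration tests=22, LS_Code review=22) = 7; LS_Backend dev = 7−7 = 0
LF_API spec = min(LS_Frontend dev=23, LS_Security audit=26) = 23; LS_API spec = 23−4 = 19
LF_Architecture design = LS_Unit tests = 13; LS_Architecture design = 13−8 = 5
Slack_API spec = LS_API spec − ES_API spec = 19 − 0 = 19

19 hours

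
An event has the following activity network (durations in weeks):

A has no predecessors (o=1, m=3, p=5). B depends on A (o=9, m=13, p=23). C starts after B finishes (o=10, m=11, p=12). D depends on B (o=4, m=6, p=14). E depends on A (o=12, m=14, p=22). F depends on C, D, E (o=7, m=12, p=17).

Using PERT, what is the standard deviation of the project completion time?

2.96 weeks

te_A = (1 + 4·3 + 5)/6 = 18/6 = 3; σ²_A = ((5−1)/6)² = 0.444
te_B = (9 + 4·13 + 23)/6 = 84/6 = 14; σ²_B = ((23−9)/6)² = 5.444
te_C = (10 + 4·11 + 12)/6 = 66/6 = 11; σ²_C = ((12−10)/6)² = 0.111
te_D = (4 + 4·6 + 14)/6 = 42/6 = 7; σ²_D = ((14−4)/6)² = 2.778
te_E = (12 + 4·14 + 22)/6 = 90/6 = 15; σ²_E = ((22−12)/6)² = 2.778
te_F = (7 + 4·12 + 17)/6 = 72/6 = 12; σ²_F = ((17−7)/6)² = 2.778

Forward pass:
ES_A = 0; EF_A = 3
ES_B = 3; EF_B = 3+14 = 17
ES_C = 17; EF_C = 17+11 = 28
ES_D = 17; EF_D = 17+7 = 24
ES_E = 3; EF_E = 3+15 = 18
ES_F = max(EF_C=28, EF_D=24, EF_E=18) = 28; EF_F = 28+12 = 40
Expected project duration μ = 40 weeks. Critical path: A → B → C → F.

Variance along critical path = 0.444 + 5.444 + 0.111 + 2.778 = 8.778
σ = √8.778 = 2.963 weeks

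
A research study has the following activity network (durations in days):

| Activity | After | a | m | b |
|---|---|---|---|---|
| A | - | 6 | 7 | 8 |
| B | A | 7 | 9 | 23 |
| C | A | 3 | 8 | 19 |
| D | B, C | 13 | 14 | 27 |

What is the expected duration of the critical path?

34 days

te_A = (6 + 4·7 + 8)/6 = 42/6 = 7
te_B = (7 + 4·9 + 23)/6 = 66/6 = 11
te_C = (3 + 4·8 + 19)/6 = 54/6 = 9
te_D = (13 + 4·14 + 27)/6 = 96/6 = 16

Forward pass:
ES_A = 0; EF_A = 7
ES_B = 7; EF_B = 7+11 = 18
ES_C = 7; EF_C = 7+9 = 16
ES_D = max(EF_B=18, EF_C=16) = 18; EF_D = 18+16 = 34
Expected project duration μ = 34 days. Critical path: A → B → D.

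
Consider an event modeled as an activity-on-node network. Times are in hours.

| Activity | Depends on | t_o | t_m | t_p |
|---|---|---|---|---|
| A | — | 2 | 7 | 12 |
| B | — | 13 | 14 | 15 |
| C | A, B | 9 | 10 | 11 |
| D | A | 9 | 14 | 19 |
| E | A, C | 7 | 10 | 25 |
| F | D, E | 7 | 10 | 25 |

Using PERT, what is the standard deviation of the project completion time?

4.27 hours

te_A = (2 + 4·7 + 12)/6 = 42/6 = 7; σ²_A = ((12−2)/6)² = 2.778
te_B = (13 + 4·14 + 15)/6 = 84/6 = 14; σ²_B = ((15−13)/6)² = 0.111
te_C = (9 + 4·10 + 11)/6 = 60/6 = 10; σ²_C = ((11−9)/6)² = 0.111
te_D = (9 + 4·14 + 19)/6 = 84/6 = 14; σ²_D = ((19−9)/6)² = 2.778
te_E = (7 + 4·10 + 25)/6 = 72/6 = 12; σ²_E = ((25−7)/6)² = 9.000
te_F = (7 + 4·10 + 25)/6 = 72/6 = 12; σ²_F = ((25−7)/6)² = 9.000

Forward pass:
ES_A = 0; EF_A = 7
ES_B = 0; EF_B = 14
ES_C = max(EF_A=7, EF_B=14) = 14; EF_C = 14+10 = 24
ES_D = 7; EF_D = 7+14 = 21
ES_E = max(EF_A=7, EF_C=24) = 24; EF_E = 24+12 = 36
ES_F = max(EF_D=21, EF_E=36) = 36; EF_F = 36+12 = 48
Expected project duration μ = 48 hours. Critical path: B → C → E → F.

Variance along critical path = 0.111 + 0.111 + 9.000 + 9.000 = 18.222
σ = √18.222 = 4.269 hours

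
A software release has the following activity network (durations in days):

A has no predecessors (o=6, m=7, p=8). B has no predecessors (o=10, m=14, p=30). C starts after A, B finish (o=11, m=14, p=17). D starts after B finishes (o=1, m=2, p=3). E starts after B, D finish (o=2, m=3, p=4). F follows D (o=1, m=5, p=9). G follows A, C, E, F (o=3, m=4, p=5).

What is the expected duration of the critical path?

34 days

te_A = (6 + 4·7 + 8)/6 = 42/6 = 7
te_B = (10 + 4·14 + 30)/6 = 96/6 = 16
te_C = (11 + 4·14 + 17)/6 = 84/6 = 14
te_D = (1 + 4·2 + 3)/6 = 12/6 = 2
te_E = (2 + 4·3 + 4)/6 = 18/6 = 3
te_F = (1 + 4·5 + 9)/6 = 30/6 = 5
te_G = (3 + 4·4 + 5)/6 = 24/6 = 4

Forward pass:
ES_A = 0; EF_A = 7
ES_B = 0; EF_B = 16
ES_C = max(EF_A=7, EF_B=16) = 16; EF_C = 16+14 = 30
ES_D = 16; EF_D = 16+2 = 18
ES_E = max(EF_B=16, EF_D=18) = 18; EF_E = 18+3 = 21
ES_F = 18; EF_F = 18+5 = 23
ES_G = max(EF_A=7, EF_C=30, EF_E=21, EF_F=23) = 30; EF_G = 30+4 = 34
Expected project duration μ = 34 days. Critical path: B → C → G.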